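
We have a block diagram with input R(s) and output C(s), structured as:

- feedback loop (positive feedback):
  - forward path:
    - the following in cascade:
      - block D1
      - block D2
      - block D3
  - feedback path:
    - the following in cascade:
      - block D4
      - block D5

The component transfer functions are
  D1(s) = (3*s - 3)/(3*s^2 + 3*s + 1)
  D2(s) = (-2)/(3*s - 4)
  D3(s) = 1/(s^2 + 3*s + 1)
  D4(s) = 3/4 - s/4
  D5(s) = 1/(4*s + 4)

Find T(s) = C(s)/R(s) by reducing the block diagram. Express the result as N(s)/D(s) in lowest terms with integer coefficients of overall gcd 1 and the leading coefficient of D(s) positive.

First reduce the diagram to T(s).

[1] multiply D1, D2, D3 (series) -> (6 - 6*s)/(9*s^5 + 24*s^4 - 9*s^3 - 34*s^2 - 21*s - 4)
[2] cascade D4, D5 -> (3 - s)/(16*s + 16)
[3] reduce the feedback loop with forward (D1*D2*D3) and return (D4*D5), giving the overall T(s)

Answer: (48 - 48*s^2)/(72*s^6 + 264*s^5 + 120*s^4 - 344*s^3 - 443*s^2 - 188*s - 41)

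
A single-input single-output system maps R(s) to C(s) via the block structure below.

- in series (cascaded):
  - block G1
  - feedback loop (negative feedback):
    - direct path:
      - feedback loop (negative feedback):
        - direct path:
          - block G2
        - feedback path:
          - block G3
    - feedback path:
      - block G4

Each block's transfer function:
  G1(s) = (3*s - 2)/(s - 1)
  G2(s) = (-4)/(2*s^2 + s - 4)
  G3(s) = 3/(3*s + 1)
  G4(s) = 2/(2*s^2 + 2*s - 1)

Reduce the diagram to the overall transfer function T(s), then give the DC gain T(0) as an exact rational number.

Step 1. close the feedback loop around G2, G3; result (-12*s - 4)/(6*s^3 + 5*s^2 - 11*s - 16)
Step 2. feedback reduction of [G2/(1+G2*G3)], G4; result (-24*s^3 - 32*s^2 + 4*s + 4)/(12*s^5 + 22*s^4 - 18*s^3 - 59*s^2 - 45*s + 8)
Step 3. multiply G1, [[G2/(1+G2*G3)]/(1+[G2/(1+G2*G3)]*G4)] (series); result (-72*s^4 - 48*s^3 + 76*s^2 + 4*s - 8)/(12*s^6 + 10*s^5 - 40*s^4 - 41*s^3 + 14*s^2 + 53*s - 8)
Evaluating the step-3 result (the overall T(s)) at s = 0 gives T(0) = -8/(-8) = 1.

Answer: 1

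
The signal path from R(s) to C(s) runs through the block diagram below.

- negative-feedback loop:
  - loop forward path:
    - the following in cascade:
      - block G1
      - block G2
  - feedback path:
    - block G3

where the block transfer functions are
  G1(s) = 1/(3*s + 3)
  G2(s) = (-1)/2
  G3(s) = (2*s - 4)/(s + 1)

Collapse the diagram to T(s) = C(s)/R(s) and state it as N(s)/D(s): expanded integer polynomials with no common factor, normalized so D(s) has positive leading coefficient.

The answer is (-s - 1)/(6*s^2 + 10*s + 10).

Reasoning:
1. series reduction of G1, G2: (-1)/(6*s + 6)
2. reduce the feedback loop with forward (G1*G2) and return G3; the result is T(s) itself (integer coefficients, no common factor, positive leading denominator coefficient)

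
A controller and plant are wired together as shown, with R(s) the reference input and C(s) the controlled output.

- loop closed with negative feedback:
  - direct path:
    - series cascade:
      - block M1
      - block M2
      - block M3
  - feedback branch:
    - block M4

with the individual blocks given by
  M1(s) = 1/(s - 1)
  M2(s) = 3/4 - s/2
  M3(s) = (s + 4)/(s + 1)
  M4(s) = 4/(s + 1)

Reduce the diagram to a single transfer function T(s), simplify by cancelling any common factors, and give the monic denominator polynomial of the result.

First reduce the diagram to T(s).

(1) cascade M1, M2, M3, giving (-2*s^2 - 5*s + 12)/(4*s^2 - 4)
(2) feedback reduction of (M1*M2*M3), M4, giving (-2*s^3 - 7*s^2 + 7*s + 12)/(4*s^3 - 4*s^2 - 24*s + 44)
Step 2 gives the fully reduced T(s), with no common factor left to cancel. The denominator's leading coefficient is 4, so divide each of its coefficients by 4 to get the monic form.

Answer: s^3 - s^2 - 6*s + 11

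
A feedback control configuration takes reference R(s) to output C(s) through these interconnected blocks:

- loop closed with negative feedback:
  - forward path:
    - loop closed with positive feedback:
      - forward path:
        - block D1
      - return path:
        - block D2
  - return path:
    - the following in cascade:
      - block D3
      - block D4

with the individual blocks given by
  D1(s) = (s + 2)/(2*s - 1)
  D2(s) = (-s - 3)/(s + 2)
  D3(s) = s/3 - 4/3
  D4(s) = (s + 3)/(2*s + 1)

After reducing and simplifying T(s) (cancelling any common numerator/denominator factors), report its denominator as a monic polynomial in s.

Step 1. apply the feedback formula to D1, D2, giving (s + 2)/(3*s + 2)
Step 2. multiply D3, D4 (series), giving (s^2 - s - 12)/(6*s + 3)
Step 3. close the feedback loop around [D1/(1-D1*D2)], (D3*D4), giving (6*s^2 + 15*s + 6)/(s^3 + 19*s^2 + 7*s - 18)
Step 3 gives the fully reduced T(s), with no common factor left to cancel. The denominator is already monic (leading coefficient 1).

Hence the answer: s^3 + 19*s^2 + 7*s - 18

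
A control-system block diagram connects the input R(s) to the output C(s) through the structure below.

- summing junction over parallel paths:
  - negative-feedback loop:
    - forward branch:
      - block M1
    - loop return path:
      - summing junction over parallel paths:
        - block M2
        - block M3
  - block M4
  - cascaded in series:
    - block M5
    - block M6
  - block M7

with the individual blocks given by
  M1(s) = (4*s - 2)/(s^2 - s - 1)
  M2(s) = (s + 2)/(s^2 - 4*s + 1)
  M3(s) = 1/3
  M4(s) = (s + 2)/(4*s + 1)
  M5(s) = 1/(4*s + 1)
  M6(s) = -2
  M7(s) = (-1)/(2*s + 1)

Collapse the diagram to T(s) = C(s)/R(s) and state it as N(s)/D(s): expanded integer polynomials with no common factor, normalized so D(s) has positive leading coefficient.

Step 1 - parallel reduction of M2, M3: (s^2 - s + 7)/(3*s^2 - 12*s + 3)
Step 2 - feedback reduction of M1, (M2+M3): (12*s^3 - 54*s^2 + 36*s - 6)/(3*s^4 - 11*s^3 + 6*s^2 + 39*s - 17)
Step 3 - multiply M5, M6 (series): (-2)/(4*s + 1)
Step 4 - sum the parallel branches [M1/(1+M1*(M2+M3))], M4, (M5*M6), M7; the result is T(s) itself (integer coefficients, no common factor, positive leading denominator coefficient)

Answer: (6*s^6 + 65*s^5 - 318*s^4 + 47*s^3 - 43*s^2 + 12*s + 11)/(24*s^6 - 70*s^5 - 15*s^4 + 337*s^3 + 104*s^2 - 63*s - 17)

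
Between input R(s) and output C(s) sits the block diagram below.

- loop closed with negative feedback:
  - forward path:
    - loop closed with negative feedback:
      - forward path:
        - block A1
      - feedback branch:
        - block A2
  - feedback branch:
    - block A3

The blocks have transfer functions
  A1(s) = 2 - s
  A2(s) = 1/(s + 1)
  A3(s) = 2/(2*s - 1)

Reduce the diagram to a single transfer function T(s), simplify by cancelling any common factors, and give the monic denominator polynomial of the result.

The answer is s^2 - 4*s - 1/2.

Reasoning:
Step 1. reduce the feedback loop with forward A1 and return A2 gives -s^2/3 + s/3 + 2/3
Step 2. collapse the loop ([A1/(1+A1*A2)] forward, A3 return) gives (2*s^3 - 3*s^2 - 3*s + 2)/(2*s^2 - 8*s - 1)
Step 2 gives the fully reduced T(s), with no common factor left to cancel. The denominator's leading coefficient is 2, so divide each of its coefficients by 2 to get the monic form.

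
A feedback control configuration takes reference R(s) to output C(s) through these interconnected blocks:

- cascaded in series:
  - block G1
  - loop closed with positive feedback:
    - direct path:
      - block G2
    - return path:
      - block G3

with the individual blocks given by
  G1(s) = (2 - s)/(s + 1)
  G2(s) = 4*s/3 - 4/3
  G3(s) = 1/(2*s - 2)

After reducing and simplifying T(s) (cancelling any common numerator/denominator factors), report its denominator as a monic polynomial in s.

[1] reduce the feedback loop with forward G2 and return G3 -> 4*s - 4
[2] multiply G1, [G2/(1-G2*G3)] (series) -> (-4*s^2 + 12*s - 8)/(s + 1)
T(s) is the step-2 result (common factors already cancelled). Leading coefficient of the denominator: 1, so no rescaling is needed.

Hence the answer: s + 1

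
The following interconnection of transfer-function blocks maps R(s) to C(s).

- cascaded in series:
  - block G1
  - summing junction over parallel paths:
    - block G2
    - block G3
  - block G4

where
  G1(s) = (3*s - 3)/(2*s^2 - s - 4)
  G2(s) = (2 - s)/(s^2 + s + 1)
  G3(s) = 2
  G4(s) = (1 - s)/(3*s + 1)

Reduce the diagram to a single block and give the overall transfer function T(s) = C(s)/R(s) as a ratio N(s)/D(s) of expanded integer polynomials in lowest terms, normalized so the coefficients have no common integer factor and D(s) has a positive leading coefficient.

Step 1 - parallel reduction of G2, G3: (2*s^2 + s + 4)/(s^2 + s + 1)
Step 2 - reduce the series chain G1, (G2+G3), G4, giving the overall T(s)

Answer: (-6*s^4 + 9*s^3 - 12*s^2 + 21*s - 12)/(6*s^5 + 5*s^4 - 8*s^3 - 18*s^2 - 17*s - 4)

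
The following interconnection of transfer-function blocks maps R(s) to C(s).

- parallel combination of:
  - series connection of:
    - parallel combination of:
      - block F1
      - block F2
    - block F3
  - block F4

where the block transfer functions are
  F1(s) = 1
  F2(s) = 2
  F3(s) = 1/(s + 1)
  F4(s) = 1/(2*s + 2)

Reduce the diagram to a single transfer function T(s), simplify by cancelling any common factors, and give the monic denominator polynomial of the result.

First reduce the diagram to T(s).

(1) add F1, F2 (parallel); result 3
(2) series reduction of (F1+F2), F3; result 3/(s + 1)
(3) parallel reduction of ((F1+F2)*F3), F4; result 7/(2*s + 2)
No further cancellation is possible in the step-3 result, so that is T(s). Its denominator becomes monic after dividing by the leading coefficient 2.

Answer: s + 1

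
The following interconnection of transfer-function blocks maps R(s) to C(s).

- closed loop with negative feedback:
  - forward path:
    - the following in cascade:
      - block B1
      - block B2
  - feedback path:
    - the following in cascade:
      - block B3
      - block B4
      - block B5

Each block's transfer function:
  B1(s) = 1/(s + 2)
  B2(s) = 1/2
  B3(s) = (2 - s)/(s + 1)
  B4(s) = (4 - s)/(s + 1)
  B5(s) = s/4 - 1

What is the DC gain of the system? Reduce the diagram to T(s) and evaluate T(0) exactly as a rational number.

(1) series reduction of B1, B2 gives 1/(2*s + 4)
(2) cascade B3, B4, B5 gives (s^3 - 10*s^2 + 32*s - 32)/(4*s^2 + 8*s + 4)
(3) close the feedback loop around (B1*B2), (B3*B4*B5) gives (4*s^2 + 8*s + 4)/(9*s^3 + 22*s^2 + 72*s - 16)
Step 3 gives the overall T(s). Then T(0) = 4/(-16) = -1/4.

Therefore the answer is -1/4.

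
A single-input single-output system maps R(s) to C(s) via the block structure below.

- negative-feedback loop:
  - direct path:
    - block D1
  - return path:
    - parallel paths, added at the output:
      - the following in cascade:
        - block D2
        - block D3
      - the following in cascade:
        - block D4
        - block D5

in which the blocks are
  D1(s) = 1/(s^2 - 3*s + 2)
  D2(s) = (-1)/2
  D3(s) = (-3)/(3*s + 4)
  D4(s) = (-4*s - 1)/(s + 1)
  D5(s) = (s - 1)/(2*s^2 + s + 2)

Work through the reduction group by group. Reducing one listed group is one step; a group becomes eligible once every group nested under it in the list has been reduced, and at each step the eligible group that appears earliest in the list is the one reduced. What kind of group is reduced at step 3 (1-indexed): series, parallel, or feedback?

[1] combine D2, D3 in series
[2] reduce the series chain D4, D5
[3] reduce the parallel group (D2*D3), (D4*D5)
[4] collapse the loop (D1 forward, ((D2*D3)+(D4*D5)) return)
So the answer for step 3 is parallel.

Hence the answer: parallel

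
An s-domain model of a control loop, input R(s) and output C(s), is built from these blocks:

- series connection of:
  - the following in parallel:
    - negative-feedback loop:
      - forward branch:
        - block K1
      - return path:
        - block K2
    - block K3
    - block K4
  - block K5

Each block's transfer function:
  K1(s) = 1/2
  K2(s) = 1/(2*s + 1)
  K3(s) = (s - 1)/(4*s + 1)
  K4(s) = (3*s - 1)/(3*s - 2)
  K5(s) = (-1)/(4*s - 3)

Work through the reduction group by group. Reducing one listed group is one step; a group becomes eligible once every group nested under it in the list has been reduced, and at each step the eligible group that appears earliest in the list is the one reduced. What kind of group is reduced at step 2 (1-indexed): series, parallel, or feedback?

Step 1 - close the feedback loop around K1, K2
Step 2 - combine [K1/(1+K1*K2)], K3, K4 in parallel
Step 3 - reduce the series chain ([K1/(1+K1*K2)]+K3+K4), K5
Step 2 collapses a parallel group.

Answer: parallel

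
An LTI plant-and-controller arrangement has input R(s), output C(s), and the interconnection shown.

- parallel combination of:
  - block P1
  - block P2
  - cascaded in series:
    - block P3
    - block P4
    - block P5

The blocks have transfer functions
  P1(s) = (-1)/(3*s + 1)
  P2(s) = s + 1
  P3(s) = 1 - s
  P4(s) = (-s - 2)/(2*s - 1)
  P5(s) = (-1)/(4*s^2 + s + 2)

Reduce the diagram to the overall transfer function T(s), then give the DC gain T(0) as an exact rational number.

(1) combine P3, P4, P5 in series gives (-s^2 - s + 2)/(8*s^3 - 2*s^2 + 3*s - 2)
(2) parallel reduction of P1, P2, (P3*P4*P5) gives (24*s^5 + 26*s^4 - 2*s^3 + 2*s^2 - 3*s + 2)/(24*s^4 + 2*s^3 + 7*s^2 - 3*s - 2)
The step-2 result is T(s). Setting s = 0: T(0) = 2/(-2) = -1.

Final answer: -1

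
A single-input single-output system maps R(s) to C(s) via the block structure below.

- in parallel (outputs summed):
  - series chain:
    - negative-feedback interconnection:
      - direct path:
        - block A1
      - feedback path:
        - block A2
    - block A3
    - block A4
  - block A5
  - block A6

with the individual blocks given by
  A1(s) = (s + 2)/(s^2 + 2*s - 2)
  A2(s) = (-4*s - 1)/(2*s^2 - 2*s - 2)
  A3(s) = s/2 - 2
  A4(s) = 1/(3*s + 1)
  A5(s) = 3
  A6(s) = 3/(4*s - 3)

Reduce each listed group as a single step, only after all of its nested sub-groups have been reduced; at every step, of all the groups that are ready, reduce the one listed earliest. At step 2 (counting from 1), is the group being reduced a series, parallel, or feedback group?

Step 1 - feedback reduction of A1, A2
Step 2 - cascade [A1/(1+A1*A2)], A3, A4
Step 3 - add ([A1/(1+A1*A2)]*A3*A4), A5, A6 (parallel)
The group at step 2 is a series group.

Therefore the answer is series.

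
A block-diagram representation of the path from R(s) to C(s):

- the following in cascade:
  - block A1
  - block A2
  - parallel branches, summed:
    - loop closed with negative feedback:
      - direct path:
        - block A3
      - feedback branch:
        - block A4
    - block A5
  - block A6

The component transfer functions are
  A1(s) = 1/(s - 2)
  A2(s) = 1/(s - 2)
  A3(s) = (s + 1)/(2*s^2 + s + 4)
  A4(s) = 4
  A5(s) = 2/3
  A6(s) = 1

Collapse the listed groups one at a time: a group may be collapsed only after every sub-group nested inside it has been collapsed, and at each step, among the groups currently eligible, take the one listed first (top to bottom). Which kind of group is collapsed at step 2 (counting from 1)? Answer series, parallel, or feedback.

The answer is parallel.

Reasoning:
[1] collapse the loop (A3 forward, A4 return)
[2] reduce the parallel group [A3/(1+A3*A4)], A5
[3] multiply A1, A2, ([A3/(1+A3*A4)]+A5), A6 (series)
So the answer for step 2 is parallel.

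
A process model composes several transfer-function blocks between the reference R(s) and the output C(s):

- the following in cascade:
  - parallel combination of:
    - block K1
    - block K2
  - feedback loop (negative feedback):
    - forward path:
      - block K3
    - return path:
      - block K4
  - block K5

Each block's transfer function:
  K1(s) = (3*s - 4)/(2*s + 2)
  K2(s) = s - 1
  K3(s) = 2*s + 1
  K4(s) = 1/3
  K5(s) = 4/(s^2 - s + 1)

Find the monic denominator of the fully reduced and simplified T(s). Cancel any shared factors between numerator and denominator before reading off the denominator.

The answer is s^4 + 2*s^3 + s + 2.

Reasoning:
Step 1: parallel reduction of K1, K2; result (2*s^2 + 3*s - 6)/(2*s + 2)
Step 2: close the feedback loop around K3, K4; result (6*s + 3)/(2*s + 4)
Step 3: multiply (K1+K2), [K3/(1+K3*K4)], K5 (series); result (12*s^3 + 24*s^2 - 27*s - 18)/(s^4 + 2*s^3 + s + 2)
The result of step 3 is T(s) in lowest terms. Its denominator already has leading coefficient 1, so it is monic as it stands.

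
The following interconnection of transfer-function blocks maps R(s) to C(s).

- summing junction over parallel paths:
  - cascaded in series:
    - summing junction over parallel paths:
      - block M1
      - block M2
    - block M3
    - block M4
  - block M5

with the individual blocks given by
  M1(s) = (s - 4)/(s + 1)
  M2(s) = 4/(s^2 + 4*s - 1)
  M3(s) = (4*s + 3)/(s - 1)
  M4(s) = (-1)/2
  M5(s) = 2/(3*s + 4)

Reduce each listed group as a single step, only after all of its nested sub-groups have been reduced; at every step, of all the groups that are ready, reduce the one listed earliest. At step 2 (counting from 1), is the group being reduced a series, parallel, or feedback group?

Answer: series

Working:
(1) sum the parallel branches M1, M2
(2) combine (M1+M2), M3, M4 in series
(3) combine ((M1+M2)*M3*M4), M5 in parallel
At step 2 the group reduced is series.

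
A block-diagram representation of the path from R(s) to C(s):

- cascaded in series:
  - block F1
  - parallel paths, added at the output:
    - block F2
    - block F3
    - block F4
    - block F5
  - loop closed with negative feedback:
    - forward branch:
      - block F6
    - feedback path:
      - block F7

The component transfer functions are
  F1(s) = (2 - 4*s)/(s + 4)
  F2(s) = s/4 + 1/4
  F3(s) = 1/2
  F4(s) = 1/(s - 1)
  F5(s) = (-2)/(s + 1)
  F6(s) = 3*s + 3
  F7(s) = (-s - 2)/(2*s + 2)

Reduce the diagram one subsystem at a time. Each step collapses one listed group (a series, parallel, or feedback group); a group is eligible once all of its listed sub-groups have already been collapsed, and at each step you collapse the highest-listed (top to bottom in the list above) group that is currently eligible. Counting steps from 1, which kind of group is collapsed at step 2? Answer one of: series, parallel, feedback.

[1] reduce the parallel group F2, F3, F4, F5
[2] reduce the feedback loop with forward F6 and return F7
[3] multiply F1, (F2+F3+F4+F5), [F6/(1+F6*F7)] (series)
So the answer for step 2 is feedback.

Therefore the answer is feedback.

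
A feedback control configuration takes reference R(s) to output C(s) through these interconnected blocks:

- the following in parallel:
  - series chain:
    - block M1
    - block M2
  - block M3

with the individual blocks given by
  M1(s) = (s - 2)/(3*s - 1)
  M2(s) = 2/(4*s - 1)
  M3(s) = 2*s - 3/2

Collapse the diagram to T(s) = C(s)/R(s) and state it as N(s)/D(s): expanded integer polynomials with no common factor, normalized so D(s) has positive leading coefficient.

1. cascade M1, M2 = (2*s - 4)/(12*s^2 - 7*s + 1)
2. sum the parallel branches (M1*M2), M3, giving the overall T(s)

Answer: (48*s^3 - 64*s^2 + 29*s - 11)/(24*s^2 - 14*s + 2)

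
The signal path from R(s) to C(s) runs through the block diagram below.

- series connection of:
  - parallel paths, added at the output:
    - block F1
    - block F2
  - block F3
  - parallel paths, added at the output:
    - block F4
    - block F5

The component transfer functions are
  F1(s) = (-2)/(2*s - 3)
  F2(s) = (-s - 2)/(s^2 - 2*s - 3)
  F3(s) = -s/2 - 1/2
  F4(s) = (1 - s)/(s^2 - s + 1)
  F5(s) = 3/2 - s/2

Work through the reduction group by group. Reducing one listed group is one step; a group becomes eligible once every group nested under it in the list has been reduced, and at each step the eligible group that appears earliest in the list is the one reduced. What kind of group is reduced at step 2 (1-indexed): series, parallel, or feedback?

Reducing step by step:

1. reduce the parallel group F1, F2
2. reduce the parallel group F4, F5
3. cascade (F1+F2), F3, (F4+F5)
Step 2: parallel.

Answer: parallel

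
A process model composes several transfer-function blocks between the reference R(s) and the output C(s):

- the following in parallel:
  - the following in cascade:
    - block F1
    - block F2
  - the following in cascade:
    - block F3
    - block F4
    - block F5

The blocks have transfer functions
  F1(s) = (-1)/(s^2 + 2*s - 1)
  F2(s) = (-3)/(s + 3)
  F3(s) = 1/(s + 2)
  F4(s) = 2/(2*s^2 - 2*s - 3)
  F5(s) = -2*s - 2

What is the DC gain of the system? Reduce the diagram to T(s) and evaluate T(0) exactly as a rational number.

First reduce the diagram to T(s).

1. cascade F1, F2 -> 3/(s^3 + 5*s^2 + 5*s - 3)
2. combine F3, F4, F5 in series -> (-4*s - 4)/(2*s^3 + 2*s^2 - 7*s - 6)
3. parallel reduction of (F1*F2), (F3*F4*F5) -> (-4*s^4 - 18*s^3 - 34*s^2 - 29*s - 6)/(2*s^6 + 12*s^5 + 13*s^4 - 37*s^3 - 71*s^2 - 9*s + 18)
Step 3 gives the overall T(s). Then T(0) = -6/18 = -1/3.

Answer: -1/3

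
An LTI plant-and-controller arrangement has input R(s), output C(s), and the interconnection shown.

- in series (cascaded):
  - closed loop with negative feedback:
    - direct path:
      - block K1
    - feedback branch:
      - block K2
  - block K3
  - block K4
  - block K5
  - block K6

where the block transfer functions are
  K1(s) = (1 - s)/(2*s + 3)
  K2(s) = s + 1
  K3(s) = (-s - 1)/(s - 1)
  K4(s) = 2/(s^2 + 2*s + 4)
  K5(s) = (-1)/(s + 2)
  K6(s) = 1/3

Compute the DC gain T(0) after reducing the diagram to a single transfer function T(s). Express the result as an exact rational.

[1] close the feedback loop around K1, K2 = (s - 1)/(s^2 - 2*s - 4)
[2] multiply [K1/(1+K1*K2)], K3, K4, K5, K6 (series) = (2*s + 2)/(3*s^5 + 6*s^4 - 12*s^3 - 72*s^2 - 144*s - 96)
That last expression is T(s); at s = 0 only the constant terms survive, so T(0) = 2/(-96) = -1/48.

Final answer: -1/48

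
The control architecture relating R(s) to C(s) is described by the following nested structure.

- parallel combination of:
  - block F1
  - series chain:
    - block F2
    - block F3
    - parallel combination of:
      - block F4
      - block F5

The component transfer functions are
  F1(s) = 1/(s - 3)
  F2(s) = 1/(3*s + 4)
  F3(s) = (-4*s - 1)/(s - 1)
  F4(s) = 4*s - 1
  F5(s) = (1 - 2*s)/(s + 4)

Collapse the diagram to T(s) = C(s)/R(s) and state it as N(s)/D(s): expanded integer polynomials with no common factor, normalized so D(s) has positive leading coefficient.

Reducing step by step:

Step 1 - sum the parallel branches F4, F5 = (4*s^2 + 13*s - 3)/(s + 4)
Step 2 - multiply F2, F3, (F4+F5) (series) = (-16*s^3 - 56*s^2 - s + 3)/(3*s^3 + 13*s^2 - 16)
Step 3 - combine F1, (F2*F3*(F4+F5)) in parallel, which is the overall transfer function T(s) = C(s)/R(s) in lowest terms

Answer: (-16*s^4 - 5*s^3 + 180*s^2 + 6*s - 25)/(3*s^4 + 4*s^3 - 39*s^2 - 16*s + 48)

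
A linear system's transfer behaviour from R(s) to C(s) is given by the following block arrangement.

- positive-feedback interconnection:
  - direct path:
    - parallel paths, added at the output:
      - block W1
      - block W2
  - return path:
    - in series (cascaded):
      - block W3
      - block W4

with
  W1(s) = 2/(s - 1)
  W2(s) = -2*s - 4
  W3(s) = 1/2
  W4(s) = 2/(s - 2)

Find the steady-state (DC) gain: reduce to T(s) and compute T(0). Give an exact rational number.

Answer: 3

Working:
[1] sum the parallel branches W1, W2 -> (-2*s^2 - 2*s + 6)/(s - 1)
[2] multiply W3, W4 (series) -> 1/(s - 2)
[3] apply the feedback formula to (W1+W2), (W3*W4) -> (-2*s^3 + 2*s^2 + 10*s - 12)/(3*s^2 - s - 4)
DC gain: substitute s = 0 into T(s) from step 3: T(0) = -12/(-4) = 3.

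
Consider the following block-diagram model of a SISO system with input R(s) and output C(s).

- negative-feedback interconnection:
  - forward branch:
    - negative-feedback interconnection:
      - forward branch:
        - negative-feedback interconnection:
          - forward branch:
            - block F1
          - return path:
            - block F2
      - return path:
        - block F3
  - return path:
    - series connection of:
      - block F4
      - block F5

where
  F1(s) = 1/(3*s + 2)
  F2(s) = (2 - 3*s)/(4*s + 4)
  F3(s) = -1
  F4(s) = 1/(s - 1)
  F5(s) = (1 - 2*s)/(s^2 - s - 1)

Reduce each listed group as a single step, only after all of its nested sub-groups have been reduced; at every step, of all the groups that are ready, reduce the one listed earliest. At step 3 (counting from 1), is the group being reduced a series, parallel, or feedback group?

The answer is series.

Reasoning:
Step 1 - close the feedback loop around F1, F2
Step 2 - collapse the loop ([F1/(1+F1*F2)] forward, F3 return)
Step 3 - cascade F4, F5
Step 4 - reduce the feedback loop with forward [[F1/(1+F1*F2)]/(1+[F1/(1+F1*F2)]*F3)] and return (F4*F5)
The group at step 3 is a series group.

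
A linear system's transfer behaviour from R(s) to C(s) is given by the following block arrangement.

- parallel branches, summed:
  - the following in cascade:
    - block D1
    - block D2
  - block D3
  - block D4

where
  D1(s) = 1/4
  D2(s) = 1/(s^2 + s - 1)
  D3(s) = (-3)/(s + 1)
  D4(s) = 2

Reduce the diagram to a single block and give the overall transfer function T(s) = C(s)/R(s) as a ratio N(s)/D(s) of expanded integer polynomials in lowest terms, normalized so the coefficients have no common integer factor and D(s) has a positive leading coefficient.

The answer is (8*s^3 + 4*s^2 - 11*s + 5)/(4*s^3 + 8*s^2 - 4).

Reasoning:
1. series reduction of D1, D2 gives 1/(4*s^2 + 4*s - 4)
2. parallel reduction of (D1*D2), D3, D4; the result is T(s) itself (integer coefficients, no common factor, positive leading denominator coefficient)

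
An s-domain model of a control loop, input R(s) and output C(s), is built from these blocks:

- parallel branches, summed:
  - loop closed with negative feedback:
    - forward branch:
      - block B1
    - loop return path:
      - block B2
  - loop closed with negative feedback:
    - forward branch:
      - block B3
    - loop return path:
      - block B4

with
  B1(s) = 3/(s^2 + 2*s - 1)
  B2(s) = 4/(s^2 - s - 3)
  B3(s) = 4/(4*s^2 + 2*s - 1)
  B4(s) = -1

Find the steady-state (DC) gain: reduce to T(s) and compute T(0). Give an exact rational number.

First reduce the diagram to T(s).

Step 1. collapse the loop (B1 forward, B2 return) -> (3*s^2 - 3*s - 9)/(s^4 + s^3 - 6*s^2 - 5*s + 15)
Step 2. close the feedback loop around B3, B4 -> 4/(4*s^2 + 2*s - 5)
Step 3. sum the parallel branches [B1/(1+B1*B2)], [B3/(1+B3*B4)] -> (16*s^4 - 2*s^3 - 81*s^2 - 23*s + 105)/(4*s^6 + 6*s^5 - 27*s^4 - 37*s^3 + 80*s^2 + 55*s - 75)
Evaluating the step-3 result (the overall T(s)) at s = 0 gives T(0) = 105/(-75) = -7/5.

Answer: -7/5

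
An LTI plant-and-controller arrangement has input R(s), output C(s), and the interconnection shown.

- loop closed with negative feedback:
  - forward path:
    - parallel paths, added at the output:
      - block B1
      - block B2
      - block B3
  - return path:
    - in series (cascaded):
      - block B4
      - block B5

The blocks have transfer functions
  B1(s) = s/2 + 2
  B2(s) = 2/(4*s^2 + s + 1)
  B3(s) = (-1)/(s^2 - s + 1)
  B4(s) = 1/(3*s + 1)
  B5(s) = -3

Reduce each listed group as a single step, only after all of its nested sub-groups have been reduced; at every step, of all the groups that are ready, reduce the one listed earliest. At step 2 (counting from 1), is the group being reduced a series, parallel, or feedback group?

Step 1 - reduce the parallel group B1, B2, B3
Step 2 - series reduction of B4, B5
Step 3 - reduce the feedback loop with forward (B1+B2+B3) and return (B4*B5)
At step 2 the group reduced is series.

Hence the answer: series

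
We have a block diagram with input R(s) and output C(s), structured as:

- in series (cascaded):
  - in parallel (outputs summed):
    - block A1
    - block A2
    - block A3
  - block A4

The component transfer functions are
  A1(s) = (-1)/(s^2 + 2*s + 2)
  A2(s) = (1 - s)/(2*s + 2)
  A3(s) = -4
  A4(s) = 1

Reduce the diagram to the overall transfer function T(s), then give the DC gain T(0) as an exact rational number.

The answer is -4.

Reasoning:
(1) parallel reduction of A1, A2, A3, giving (-9*s^3 - 25*s^2 - 34*s - 16)/(2*s^3 + 6*s^2 + 8*s + 4)
(2) reduce the series chain (A1+A2+A3), A4, giving (-9*s^3 - 25*s^2 - 34*s - 16)/(2*s^3 + 6*s^2 + 8*s + 4)
The step-2 result is T(s). Setting s = 0: T(0) = -16/4 = -4.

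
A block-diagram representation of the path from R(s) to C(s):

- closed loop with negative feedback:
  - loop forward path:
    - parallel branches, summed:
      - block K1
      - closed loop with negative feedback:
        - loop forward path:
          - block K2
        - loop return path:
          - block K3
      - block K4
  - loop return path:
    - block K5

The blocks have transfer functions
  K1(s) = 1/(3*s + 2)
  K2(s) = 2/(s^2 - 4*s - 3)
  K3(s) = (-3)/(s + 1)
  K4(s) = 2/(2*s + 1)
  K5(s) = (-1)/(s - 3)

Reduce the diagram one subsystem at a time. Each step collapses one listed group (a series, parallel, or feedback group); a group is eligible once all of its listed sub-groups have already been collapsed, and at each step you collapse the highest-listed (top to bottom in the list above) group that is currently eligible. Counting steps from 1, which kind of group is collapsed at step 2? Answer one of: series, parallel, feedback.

(1) feedback reduction of K2, K3
(2) sum the parallel branches K1, [K2/(1+K2*K3)], K4
(3) apply the feedback formula to (K1+[K2/(1+K2*K3)]+K4), K5
Step 2: parallel.

Therefore the answer is parallel.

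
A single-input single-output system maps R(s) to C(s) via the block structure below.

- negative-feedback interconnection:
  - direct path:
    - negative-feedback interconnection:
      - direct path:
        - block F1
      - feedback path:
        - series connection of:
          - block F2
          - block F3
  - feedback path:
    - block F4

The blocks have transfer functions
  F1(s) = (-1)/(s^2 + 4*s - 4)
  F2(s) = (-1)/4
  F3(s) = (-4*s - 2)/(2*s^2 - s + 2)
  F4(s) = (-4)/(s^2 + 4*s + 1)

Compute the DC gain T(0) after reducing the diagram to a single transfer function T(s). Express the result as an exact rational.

[1] reduce the series chain F2, F3 -> (2*s + 1)/(4*s^2 - 2*s + 4)
[2] collapse the loop (F1 forward, (F2*F3) return) -> (-4*s^2 + 2*s - 4)/(4*s^4 + 14*s^3 - 20*s^2 + 22*s - 17)
[3] close the feedback loop around [F1/(1+F1*(F2*F3))], F4 -> (-4*s^4 - 14*s^3 - 14*s - 4)/(4*s^6 + 30*s^5 + 40*s^4 - 44*s^3 + 67*s^2 - 54*s - 1)
Evaluating the step-3 result (the overall T(s)) at s = 0 gives T(0) = -4/(-1) = 4.

Answer: 4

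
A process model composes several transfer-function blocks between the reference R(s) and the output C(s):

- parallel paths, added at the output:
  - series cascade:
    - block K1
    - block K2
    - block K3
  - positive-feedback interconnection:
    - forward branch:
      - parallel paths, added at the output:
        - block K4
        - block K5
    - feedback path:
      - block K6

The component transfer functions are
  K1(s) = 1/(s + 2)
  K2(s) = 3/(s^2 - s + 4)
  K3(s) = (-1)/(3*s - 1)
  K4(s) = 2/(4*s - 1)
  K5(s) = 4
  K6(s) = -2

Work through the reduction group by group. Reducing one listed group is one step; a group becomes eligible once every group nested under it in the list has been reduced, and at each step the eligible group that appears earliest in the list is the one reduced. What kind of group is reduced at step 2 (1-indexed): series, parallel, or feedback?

Answer: parallel

Working:
Step 1: combine K1, K2, K3 in series
Step 2: parallel reduction of K4, K5
Step 3: collapse the loop ((K4+K5) forward, K6 return)
Step 4: combine (K1*K2*K3), [(K4+K5)/(1-(K4+K5)*K6)] in parallel
Step 2 collapses a parallel group.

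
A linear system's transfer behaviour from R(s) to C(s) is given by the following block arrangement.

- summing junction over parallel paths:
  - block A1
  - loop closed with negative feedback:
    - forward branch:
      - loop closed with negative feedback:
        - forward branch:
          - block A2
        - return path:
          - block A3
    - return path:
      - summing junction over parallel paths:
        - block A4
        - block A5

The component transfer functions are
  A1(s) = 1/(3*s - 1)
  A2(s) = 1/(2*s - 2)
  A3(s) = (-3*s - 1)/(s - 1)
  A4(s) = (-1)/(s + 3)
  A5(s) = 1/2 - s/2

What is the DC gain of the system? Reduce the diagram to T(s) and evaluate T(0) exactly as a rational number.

First reduce the diagram to T(s).

Step 1. feedback reduction of A2, A3, giving (s - 1)/(2*s^2 - 7*s + 1)
Step 2. sum the parallel branches A4, A5, giving (-s^2 - 2*s + 1)/(2*s + 6)
Step 3. feedback reduction of [A2/(1+A2*A3)], (A4+A5), giving (2*s^2 + 4*s - 6)/(3*s^3 - 3*s^2 - 37*s + 5)
Step 4. combine A1, [[A2/(1+A2*A3)]/(1+[A2/(1+A2*A3)]*(A4+A5))] in parallel, giving (9*s^3 + 7*s^2 - 59*s + 11)/(9*s^4 - 12*s^3 - 108*s^2 + 52*s - 5)
The step-4 result is T(s). Setting s = 0: T(0) = 11/(-5) = -11/5.

Answer: -11/5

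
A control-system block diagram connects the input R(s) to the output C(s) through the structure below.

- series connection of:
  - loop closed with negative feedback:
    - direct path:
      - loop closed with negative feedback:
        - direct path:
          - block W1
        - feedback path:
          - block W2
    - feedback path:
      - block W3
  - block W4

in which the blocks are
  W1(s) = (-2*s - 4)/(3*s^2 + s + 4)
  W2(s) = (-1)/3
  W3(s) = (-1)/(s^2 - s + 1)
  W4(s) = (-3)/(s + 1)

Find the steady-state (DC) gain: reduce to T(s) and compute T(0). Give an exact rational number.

First reduce the diagram to T(s).

1. collapse the loop (W1 forward, W2 return): (-6*s - 12)/(9*s^2 + 5*s + 16)
2. feedback reduction of [W1/(1+W1*W2)], W3: (-6*s^3 - 6*s^2 + 6*s - 12)/(9*s^4 - 4*s^3 + 20*s^2 - 5*s + 28)
3. reduce the series chain [[W1/(1+W1*W2)]/(1+[W1/(1+W1*W2)]*W3)], W4: (18*s^3 + 18*s^2 - 18*s + 36)/(9*s^5 + 5*s^4 + 16*s^3 + 15*s^2 + 23*s + 28)
DC gain: substitute s = 0 into T(s) from step 3: T(0) = 36/28 = 9/7.

Answer: 9/7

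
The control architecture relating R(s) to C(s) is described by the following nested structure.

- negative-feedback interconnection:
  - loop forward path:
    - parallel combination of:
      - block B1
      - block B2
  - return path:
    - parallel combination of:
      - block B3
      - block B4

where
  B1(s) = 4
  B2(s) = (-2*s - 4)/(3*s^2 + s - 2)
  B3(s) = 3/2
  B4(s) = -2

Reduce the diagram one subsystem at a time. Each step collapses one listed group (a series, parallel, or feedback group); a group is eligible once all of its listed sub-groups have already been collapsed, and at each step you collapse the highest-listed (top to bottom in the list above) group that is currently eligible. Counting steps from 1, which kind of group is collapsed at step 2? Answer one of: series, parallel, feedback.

[1] sum the parallel branches B1, B2
[2] add B3, B4 (parallel)
[3] collapse the loop ((B1+B2) forward, (B3+B4) return)
At step 2 the group reduced is parallel.

Final answer: parallel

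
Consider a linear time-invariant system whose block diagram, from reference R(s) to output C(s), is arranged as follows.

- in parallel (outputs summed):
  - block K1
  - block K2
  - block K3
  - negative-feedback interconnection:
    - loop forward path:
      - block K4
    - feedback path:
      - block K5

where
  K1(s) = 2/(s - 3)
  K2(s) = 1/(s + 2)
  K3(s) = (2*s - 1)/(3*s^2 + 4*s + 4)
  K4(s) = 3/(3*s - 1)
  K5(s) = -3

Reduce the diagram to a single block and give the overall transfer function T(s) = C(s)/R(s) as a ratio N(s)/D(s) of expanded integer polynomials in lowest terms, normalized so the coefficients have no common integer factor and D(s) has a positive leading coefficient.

Reducing step by step:

[1] reduce the feedback loop with forward K4 and return K5, giving 3/(3*s - 10)
[2] parallel reduction of K1, K2, K3, [K4/(1+K4*K5)], which is the overall transfer function T(s) = C(s)/R(s) in lowest terms

Answer: (42*s^4 - 71*s^3 - 159*s^2 - 104*s - 172)/(9*s^5 - 27*s^4 - 64*s^3 + 96*s^2 + 208*s + 240)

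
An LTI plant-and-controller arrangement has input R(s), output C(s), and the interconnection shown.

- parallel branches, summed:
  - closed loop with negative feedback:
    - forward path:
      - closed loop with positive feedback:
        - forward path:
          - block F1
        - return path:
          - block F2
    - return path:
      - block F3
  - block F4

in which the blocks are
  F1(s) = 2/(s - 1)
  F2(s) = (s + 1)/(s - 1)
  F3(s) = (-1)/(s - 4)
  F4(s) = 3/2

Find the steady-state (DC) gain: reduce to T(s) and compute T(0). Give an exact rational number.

(1) apply the feedback formula to F1, F2, giving (2*s - 2)/(s^2 - 4*s - 1)
(2) reduce the feedback loop with forward [F1/(1-F1*F2)] and return F3, giving (2*s^2 - 10*s + 8)/(s^3 - 8*s^2 + 13*s + 6)
(3) combine [[F1/(1-F1*F2)]/(1+[F1/(1-F1*F2)]*F3)], F4 in parallel, giving (3*s^3 - 20*s^2 + 19*s + 34)/(2*s^3 - 16*s^2 + 26*s + 12)
DC gain: substitute s = 0 into T(s) from step 3: T(0) = 34/12 = 17/6.

Final answer: 17/6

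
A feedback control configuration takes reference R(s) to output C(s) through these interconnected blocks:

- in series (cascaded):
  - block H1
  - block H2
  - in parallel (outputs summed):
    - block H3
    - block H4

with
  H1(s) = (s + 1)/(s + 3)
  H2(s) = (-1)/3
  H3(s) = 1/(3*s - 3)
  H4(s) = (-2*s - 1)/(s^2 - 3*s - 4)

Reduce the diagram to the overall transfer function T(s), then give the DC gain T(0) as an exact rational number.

The answer is 1/108.

Reasoning:
1. sum the parallel branches H3, H4, giving (-5*s^2 - 1)/(3*s^3 - 12*s^2 - 3*s + 12)
2. series reduction of H1, H2, (H3+H4), giving (5*s^2 + 1)/(9*s^3 - 18*s^2 - 99*s + 108)
The step-2 result is T(s). Setting s = 0: T(0) = 1/108.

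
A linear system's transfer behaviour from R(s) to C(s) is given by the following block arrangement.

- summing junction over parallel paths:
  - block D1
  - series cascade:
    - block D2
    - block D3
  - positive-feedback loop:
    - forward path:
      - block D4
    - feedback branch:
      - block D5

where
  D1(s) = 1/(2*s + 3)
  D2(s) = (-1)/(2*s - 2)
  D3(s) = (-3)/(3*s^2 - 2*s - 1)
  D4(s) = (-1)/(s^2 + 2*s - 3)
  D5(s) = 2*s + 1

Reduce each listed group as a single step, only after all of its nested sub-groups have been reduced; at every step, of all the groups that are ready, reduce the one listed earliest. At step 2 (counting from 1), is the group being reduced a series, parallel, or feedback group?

Step 1: reduce the series chain D2, D3
Step 2: apply the feedback formula to D4, D5
Step 3: sum the parallel branches D1, (D2*D3), [D4/(1-D4*D5)]
So the answer for step 2 is feedback.

Hence the answer: feedback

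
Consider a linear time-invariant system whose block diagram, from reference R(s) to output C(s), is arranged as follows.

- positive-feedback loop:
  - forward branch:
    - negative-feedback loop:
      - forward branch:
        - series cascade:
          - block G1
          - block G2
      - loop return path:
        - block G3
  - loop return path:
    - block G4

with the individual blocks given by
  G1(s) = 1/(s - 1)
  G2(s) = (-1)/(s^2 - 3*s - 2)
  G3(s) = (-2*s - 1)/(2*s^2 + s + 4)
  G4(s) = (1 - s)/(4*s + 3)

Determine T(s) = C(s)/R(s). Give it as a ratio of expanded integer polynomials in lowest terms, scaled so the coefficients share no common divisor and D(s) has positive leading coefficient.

Reducing step by step:

Step 1: multiply G1, G2 (series); result (-1)/(s^3 - 4*s^2 + s + 2)
Step 2: reduce the feedback loop with forward (G1*G2) and return G3; result (-2*s^2 - s - 4)/(2*s^5 - 7*s^4 + 2*s^3 - 11*s^2 + 8*s + 9)
Step 3: reduce the feedback loop with forward [(G1*G2)/(1+(G1*G2)*G3)] and return G4; the result is T(s) itself (integer coefficients, no common factor, positive leading denominator coefficient)

Answer: (-8*s^3 - 10*s^2 - 19*s - 12)/(8*s^6 - 22*s^5 - 13*s^4 - 40*s^3 + 57*s + 31)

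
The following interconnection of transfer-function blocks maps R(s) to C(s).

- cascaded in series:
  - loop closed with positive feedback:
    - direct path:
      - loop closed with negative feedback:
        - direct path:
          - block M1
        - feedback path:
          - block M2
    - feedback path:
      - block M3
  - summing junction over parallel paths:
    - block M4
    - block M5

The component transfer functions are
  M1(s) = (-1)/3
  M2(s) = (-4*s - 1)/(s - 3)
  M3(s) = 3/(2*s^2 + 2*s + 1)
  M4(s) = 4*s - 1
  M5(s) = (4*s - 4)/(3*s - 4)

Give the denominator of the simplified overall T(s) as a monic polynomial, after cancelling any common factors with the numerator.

First reduce the diagram to T(s).

Step 1 - feedback reduction of M1, M2; result (3 - s)/(7*s - 8)
Step 2 - feedback reduction of [M1/(1+M1*M2)], M3; result (-2*s^3 + 4*s^2 + 5*s + 3)/(14*s^3 - 2*s^2 - 6*s - 17)
Step 3 - add M4, M5 (parallel); result (12*s^2 - 15*s)/(3*s - 4)
Step 4 - combine [[M1/(1+M1*M2)]/(1-[M1/(1+M1*M2)]*M3)], (M4+M5) in series; result (-24*s^5 + 78*s^4 - 39*s^2 - 45*s)/(42*s^4 - 62*s^3 - 10*s^2 - 27*s + 68)
That last expression is T(s), already simplified. Scaling its denominator by 1/42 (the reciprocal of the leading coefficient) yields the monic denominator.

Answer: s^4 - 31*s^3/21 - 5*s^2/21 - 9*s/14 + 34/21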